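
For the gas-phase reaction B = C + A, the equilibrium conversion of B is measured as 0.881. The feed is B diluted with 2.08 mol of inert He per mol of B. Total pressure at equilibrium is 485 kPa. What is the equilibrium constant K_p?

Let X = conversion of B (basis 1 mol B); extent of reaction ξ = X.
At extent ξ: n_B = 1 − X; n_C = X; n_A = X; n_I = 2.08 (inert).
Total moles n_T = 3.08 + X.
At X = 0.881: n_B = 0.119, n_C = 0.881, n_A = 0.881, n_T = 3.96.
p_i = (n_i/n_T)·P. K_p = p_C p_A / (p_B) = 799 kPa.

K_p = 799 kPa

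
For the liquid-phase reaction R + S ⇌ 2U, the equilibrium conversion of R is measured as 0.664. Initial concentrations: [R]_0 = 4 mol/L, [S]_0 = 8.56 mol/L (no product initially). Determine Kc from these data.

Let X = conversion of R.
Concentrations: [R] = 4 − 4X; [S] = 8.56 − 4X; [U] = 8X.
At X = 0.664: [R] = 1.34, [S] = 5.9, [U] = 5.31.
Kc = [U]^2 / ([R] [S]) = 3.56.

Kc = 3.56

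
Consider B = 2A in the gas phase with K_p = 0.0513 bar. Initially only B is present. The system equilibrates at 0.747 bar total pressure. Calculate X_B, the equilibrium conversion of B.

Let X = conversion of B (basis 1 mol B); extent of reaction ξ = X.
Species balance: n_B = 1 − X; n_A = 2X.
Summing: n_T = 1 + X.
Mole fractions y_i = n_i/n_T; K_p = p_A^2 / (p_B) with p_i = y_i·P.
Substituting and setting equal to 0.0513 bar gives a polynomial in X; the root in (0,1) is X = 0.130.

X = 0.130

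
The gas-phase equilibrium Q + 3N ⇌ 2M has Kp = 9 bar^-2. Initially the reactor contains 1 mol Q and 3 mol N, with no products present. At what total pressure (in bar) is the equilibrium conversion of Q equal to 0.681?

P = 2.26 bar

Take 1 mol Q as basis and let X be its fractional conversion, so ξ = X.
At extent ξ: n_Q = 1 − X; n_N = 3 − 3X; n_M = 2X.
Total moles n_T = 4 − 2X.
Kp = p_M^2 / (p_Q p_N^3) with p_i = (n_i/n_T)·P.
At X = 0.681: the mole-fraction product g(X) = Π y_i^ν_i = 46.17. Since Kp = g(X)·P^{-2}, P = (g/Kp)^(1/2) = (46.17/9)^(1/2) = 2.26 bar.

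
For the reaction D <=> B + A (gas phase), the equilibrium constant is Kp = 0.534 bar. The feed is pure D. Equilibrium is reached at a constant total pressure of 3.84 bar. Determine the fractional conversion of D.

X = 0.349

Take 1 mol D as basis and let X be its fractional conversion, so ξ = X.
Moles: n_D = 1 − X; n_B = X; n_A = X.
n_T = Σnᵢ = 1 + X.
y_i = n_i/n_T, p_i = y_i·P. Kp = p_B p_A / (p_D).
Setting this equal to 0.534 bar and taking the physical root (0 < X < 1) gives X = 0.349.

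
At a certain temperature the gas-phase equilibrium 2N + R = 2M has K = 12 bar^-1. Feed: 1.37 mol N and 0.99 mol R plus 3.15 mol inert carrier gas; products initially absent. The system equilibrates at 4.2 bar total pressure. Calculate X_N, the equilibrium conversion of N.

Let X = conversion of N (basis 1.37 mol N); extent of reaction ξ = 0.685X.
Mole table: n_N = 1.37 − 1.37X; n_R = 0.99 − 0.685X; n_M = 1.37X; n_I = 3.15 (inert).
n_T = Σnᵢ = 5.51 − 0.685X.
With p_i = (n_i/n_T)P, K = p_M^2 / (p_N^2 p_R).
Setting this equal to 12 bar^-1 and taking the physical root (0 < X < 1) gives X = 0.694.

X = 0.694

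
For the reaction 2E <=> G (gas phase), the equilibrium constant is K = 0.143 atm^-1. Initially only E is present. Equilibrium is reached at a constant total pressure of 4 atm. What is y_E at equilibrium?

y_E = 0.711

Take 1 mol E as basis and let X be its fractional conversion, so ξ = 0.5X.
Moles: n_E = 1 − X; n_G = 0.5X.
Total moles n_T = 1 − 0.5X.
Mole fractions y_i = n_i/n_T; K = p_G / (p_E^2) with p_i = y_i·P.
Substituting and setting equal to 0.143 atm^-1 gives a polynomial in X; the root in (0,1) is X = 0.449.
Then n_E = 0.551, n_T = 0.776, so y_E = 0.711.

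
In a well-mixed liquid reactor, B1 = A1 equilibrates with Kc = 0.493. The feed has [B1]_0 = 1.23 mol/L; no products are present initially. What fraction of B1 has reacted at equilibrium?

X = 0.330

Let X = conversion of B1; extent ξ = 1.23·X mol/L.
Concentrations: [B1] = 1.23 − 1.23X; [A1] = 1.23X.
Kc = [A1] / ([B1]).
Setting equal to 0.493 and solving for X on (0,1) gives X = 0.330.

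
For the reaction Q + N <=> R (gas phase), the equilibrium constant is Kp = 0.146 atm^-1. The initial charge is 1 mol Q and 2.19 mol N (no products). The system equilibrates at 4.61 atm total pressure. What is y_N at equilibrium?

Let X = conversion of Q (basis 1 mol Q); extent of reaction ξ = X.
Species balance: n_Q = 1 − X; n_N = 2.19 − X; n_R = X.
n_T = Σnᵢ = 3.19 − X.
With p_i = (n_i/n_T)P, Kp = p_R / (p_Q p_N).
Equating to 0.146 atm^-1 and solving on 0 < X < 1: X = 0.305.
Then n_N = 1.88, n_T = 2.88, so y_N = 0.653.

y_N = 0.653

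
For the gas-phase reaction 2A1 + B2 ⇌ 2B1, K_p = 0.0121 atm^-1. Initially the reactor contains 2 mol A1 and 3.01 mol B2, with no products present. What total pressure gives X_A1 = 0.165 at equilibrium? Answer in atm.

P = 5.5 atm

Let X = conversion of A1 (basis 2 mol A1); extent of reaction ξ = X.
Moles: n_A1 = 2 − 2X; n_B2 = 3.01 − X; n_B1 = 2X.
Summing: n_T = 5.01 − X.
K_p = p_B1^2 / (p_A1^2 p_B2) with p_i = (n_i/n_T)·P.
At X = 0.165: the mole-fraction product g(X) = Π y_i^ν_i = 0.0665. Since K_p = g(X)·P^{-1}, P = (g/K_p)^(1/1) = (0.0665/0.0121)^(1/1) = 5.5 atm.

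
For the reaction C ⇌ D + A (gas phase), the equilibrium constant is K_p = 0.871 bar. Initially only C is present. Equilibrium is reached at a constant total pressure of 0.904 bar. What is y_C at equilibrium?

Basis: 1 mol C initially; let X = conversion of C. Extent ξ = X.
Mole table: n_C = 1 − X; n_D = X; n_A = X.
Total moles n_T = 1 + X.
With p_i = (n_i/n_T)P, K_p = p_D p_A / (p_C).
This yields a degree-2 equation in X; solving on (0,1), X = 0.701.
Then n_C = 0.299, n_T = 1.7, so y_C = 0.176.

y_C = 0.176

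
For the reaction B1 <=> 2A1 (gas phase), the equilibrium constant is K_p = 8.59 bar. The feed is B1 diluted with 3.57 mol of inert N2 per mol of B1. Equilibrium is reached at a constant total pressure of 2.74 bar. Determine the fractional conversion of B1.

X = 0.835

Take 1 mol B1 as basis and let X be its fractional conversion, so ξ = X.
Moles: n_B1 = 1 − X; n_A1 = 2X; n_I = 3.57 (inert).
n_T = Σnᵢ = 4.57 + X.
Mole fractions y_i = n_i/n_T; K_p = p_A1^2 / (p_B1) with p_i = y_i·P.
Equating to 8.59 bar and solving on 0 < X < 1: X = 0.835.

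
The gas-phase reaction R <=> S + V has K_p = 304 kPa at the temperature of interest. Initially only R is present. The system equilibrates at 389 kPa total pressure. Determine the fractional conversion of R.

Basis: 1 mol R initially; let X = conversion of R. Extent ξ = X.
Moles: n_R = 1 − X; n_S = X; n_V = X.
n_T = Σnᵢ = 1 + X.
Mole fractions y_i = n_i/n_T; K_p = p_S p_V / (p_R) with p_i = y_i·P.
Setting this equal to 304 kPa and taking the physical root (0 < X < 1) gives X = 0.662.

X = 0.662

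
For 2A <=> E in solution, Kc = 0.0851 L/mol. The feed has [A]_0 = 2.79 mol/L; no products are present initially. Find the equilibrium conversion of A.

X = 0.260

Let X = conversion of A; extent ξ = 2.79X/2 mol/L.
Concentrations: [A] = 2.79 − 2.79X; [E] = 1.4X.
Kc = [E] / ([A]^2).
Solving Kc = 0.0851 for X ∈ (0,1): X = 0.260.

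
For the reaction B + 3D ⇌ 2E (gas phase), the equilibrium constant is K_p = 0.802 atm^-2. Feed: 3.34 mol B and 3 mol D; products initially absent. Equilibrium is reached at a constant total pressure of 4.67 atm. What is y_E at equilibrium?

y_E = 0.268

Basis: 3 mol D initially; let X = conversion of D. Extent ξ = X.
Moles: n_B = 3.34 − X; n_D = 3 − 3X; n_E = 2X.
n_T = Σnᵢ = 6.34 − 2X.
Mole fractions y_i = n_i/n_T; K_p = p_E^2 / (p_B p_D^3) with p_i = y_i·P.
Equating to 0.802 atm^-2 and solving on 0 < X < 1: X = 0.671.
Then n_E = 1.34, n_T = 5, so y_E = 0.268.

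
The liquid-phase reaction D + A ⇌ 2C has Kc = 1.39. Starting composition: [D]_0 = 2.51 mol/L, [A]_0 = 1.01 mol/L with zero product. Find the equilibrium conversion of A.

Let X = conversion of A; extent ξ = 1.01·X mol/L.
Concentrations: [D] = 2.51 − 1.01X; [A] = 1.01 − 1.01X; [C] = 2.02X.
Kc = [C]^2 / ([D] [A]).
This equals 1.39 at X = 0.550 (the root in 0 < X < 1).

X = 0.550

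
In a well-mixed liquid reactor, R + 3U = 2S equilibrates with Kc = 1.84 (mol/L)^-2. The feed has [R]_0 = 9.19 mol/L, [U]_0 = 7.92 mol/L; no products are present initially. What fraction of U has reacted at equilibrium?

Let X = conversion of U; extent ξ = 7.92X/3 mol/L.
Concentrations: [R] = 9.19 − 2.64X; [U] = 7.92 − 7.92X; [S] = 5.28X.
Kc = [S]^2 / ([R] [U]^3).
Solving Kc = 1.84 for X ∈ (0,1): X = 0.853.

X = 0.853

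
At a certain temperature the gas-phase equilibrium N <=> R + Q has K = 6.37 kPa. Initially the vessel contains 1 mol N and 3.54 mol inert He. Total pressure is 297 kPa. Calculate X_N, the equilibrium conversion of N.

Let X = conversion of N (basis 1 mol N); extent of reaction ξ = X.
Moles: n_N = 1 − X; n_R = X; n_Q = X; n_I = 3.54 (inert).
n_T = Σnᵢ = 4.54 + X.
With p_i = (n_i/n_T)P, K = p_R p_Q / (p_N).
This yields a degree-2 equation in X; solving on (0,1), X = 0.274.

X = 0.274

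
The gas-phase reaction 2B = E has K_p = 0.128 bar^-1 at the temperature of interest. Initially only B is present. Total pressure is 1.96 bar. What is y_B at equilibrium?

y_B = 0.828

Take 1 mol B as basis and let X be its fractional conversion, so ξ = 0.5X.
At extent ξ: n_B = 1 − X; n_E = 0.5X.
n_T = Σnᵢ = 1 − 0.5X.
Mole fractions y_i = n_i/n_T; K_p = p_E / (p_B^2) with p_i = y_i·P.
Setting this equal to 0.128 bar^-1 and taking the physical root (0 < X < 1) gives X = 0.294.
Then n_B = 0.706, n_T = 0.853, so y_B = 0.828.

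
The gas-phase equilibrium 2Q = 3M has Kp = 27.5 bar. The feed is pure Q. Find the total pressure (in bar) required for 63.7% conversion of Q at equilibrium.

P = 5.48 bar

Take 1 mol Q as basis and let X be its fractional conversion, so ξ = 0.5X.
Moles: n_Q = 1 − X; n_M = 1.5X.
Total moles n_T = 1 + 0.5X.
Kp = p_M^3 / (p_Q^2) with p_i = (n_i/n_T)·P.
At X = 0.637: the mole-fraction product g(X) = Π y_i^ν_i = 5.021. Since Kp = g(X)·P^{1}, P = (Kp/g)^(1/1) = (27.5/5.021)^(1/1) = 5.48 bar.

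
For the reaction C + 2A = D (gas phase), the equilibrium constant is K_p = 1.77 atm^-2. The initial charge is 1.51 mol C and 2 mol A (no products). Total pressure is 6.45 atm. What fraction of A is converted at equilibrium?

X = 0.880

Basis: 2 mol A initially; let X = conversion of A. Extent ξ = X.
Species balance: n_C = 1.51 − X; n_A = 2 − 2X; n_D = X.
n_T = Σnᵢ = 3.51 − 2X.
y_i = n_i/n_T, p_i = y_i·P. K_p = p_D / (p_C p_A^2).
Setting this equal to 1.77 atm^-2 and taking the physical root (0 < X < 1) gives X = 0.880.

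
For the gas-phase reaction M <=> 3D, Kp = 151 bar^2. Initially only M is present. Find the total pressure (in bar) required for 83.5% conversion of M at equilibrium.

Take 1 mol M as basis and let X be its fractional conversion, so ξ = X.
Mole table: n_M = 1 − X; n_D = 3X.
n_T = Σnᵢ = 1 + 2X.
Kp = p_D^3 / (p_M) with p_i = (n_i/n_T)·P.
At X = 0.835: the mole-fraction product g(X) = Π y_i^ν_i = 13.36. Since Kp = g(X)·P^{2}, P = (Kp/g)^(1/2) = (151/13.36)^(1/2) = 3.36 bar.

P = 3.36 bar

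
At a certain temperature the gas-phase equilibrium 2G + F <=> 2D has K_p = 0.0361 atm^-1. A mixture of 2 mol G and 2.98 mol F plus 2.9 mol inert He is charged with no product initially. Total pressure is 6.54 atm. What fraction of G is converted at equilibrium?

Basis: 2 mol G initially; let X = conversion of G. Extent ξ = X.
Moles: n_G = 2 − 2X; n_F = 2.98 − X; n_D = 2X; n_I = 2.9 (inert).
Summing: n_T = 7.88 − X.
With p_i = (n_i/n_T)P, K_p = p_D^2 / (p_G^2 p_F).
Equating to 0.0361 atm^-1 and solving on 0 < X < 1: X = 0.226.

X = 0.226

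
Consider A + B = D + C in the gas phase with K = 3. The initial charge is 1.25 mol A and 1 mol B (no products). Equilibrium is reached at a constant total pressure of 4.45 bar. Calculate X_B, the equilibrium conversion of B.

X = 0.701

Take 1 mol B as basis and let X be its fractional conversion, so ξ = X.
Moles: n_A = 1.25 − X; n_B = 1 − X; n_D = X; n_C = X.
n_T stays at 2.25 (no change in mole number).
Mole fractions y_i = n_i/n_T; K = p_D p_C / (p_A p_B) with p_i = y_i·P.
Equating to 3 and solving on 0 < X < 1: X = 0.701.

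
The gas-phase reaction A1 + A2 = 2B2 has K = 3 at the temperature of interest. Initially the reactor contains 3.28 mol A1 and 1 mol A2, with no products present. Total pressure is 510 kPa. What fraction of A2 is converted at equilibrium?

X = 0.725

Take 1 mol A2 as basis and let X be its fractional conversion, so ξ = X.
At extent ξ: n_A1 = 3.28 − X; n_A2 = 1 − X; n_B2 = 2X.
n_T stays at 4.28 (no change in mole number).
y_i = n_i/n_T, p_i = y_i·P. K = p_B2^2 / (p_A1 p_A2).
Equating to 3 and solving on 0 < X < 1: X = 0.725.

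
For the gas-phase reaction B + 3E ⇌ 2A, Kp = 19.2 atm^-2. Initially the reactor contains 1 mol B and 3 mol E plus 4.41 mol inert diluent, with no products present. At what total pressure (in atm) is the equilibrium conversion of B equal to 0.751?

P = 7.35 atm

Take 1 mol B as basis and let X be its fractional conversion, so ξ = X.
Moles: n_B = 1 − X; n_E = 3 − 3X; n_A = 2X; n_I = 4.41 (inert).
n_T = Σnᵢ = 8.41 − 2X.
Kp = p_A^2 / (p_B p_E^3) with p_i = (n_i/n_T)·P.
At X = 0.751: the mole-fraction product g(X) = Π y_i^ν_i = 1037. Since Kp = g(X)·P^{-2}, P = (g/Kp)^(1/2) = (1037/19.2)^(1/2) = 7.35 atm.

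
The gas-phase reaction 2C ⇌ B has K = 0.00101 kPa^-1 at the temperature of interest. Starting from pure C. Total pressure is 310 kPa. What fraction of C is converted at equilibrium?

Basis: 1 mol C initially; let X = conversion of C. Extent ξ = 0.5X.
Mole table: n_C = 1 − X; n_B = 0.5X.
Total moles n_T = 1 − 0.5X.
With p_i = (n_i/n_T)P, K = p_B / (p_C^2).
Substituting and setting equal to 0.00101 kPa^-1 gives a polynomial in X; the root in (0,1) is X = 0.334.

X = 0.334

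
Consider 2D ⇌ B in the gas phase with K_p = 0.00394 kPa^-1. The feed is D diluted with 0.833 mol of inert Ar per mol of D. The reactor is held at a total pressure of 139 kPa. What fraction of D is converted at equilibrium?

X = 0.310

Basis: 1 mol D initially; let X = conversion of D. Extent ξ = 0.5X.
Moles: n_D = 1 − X; n_B = 0.5X; n_I = 0.833 (inert).
n_T = Σnᵢ = 1.83 − 0.5X.
Mole fractions y_i = n_i/n_T; K_p = p_B / (p_D^2) with p_i = y_i·P.
Substituting and setting equal to 0.00394 kPa^-1 gives a polynomial in X; the root in (0,1) is X = 0.310.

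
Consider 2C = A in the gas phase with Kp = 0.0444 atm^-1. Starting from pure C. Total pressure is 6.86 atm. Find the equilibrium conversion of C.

X = 0.329

Let X = conversion of C (basis 1 mol C); extent of reaction ξ = 0.5X.
Species balance: n_C = 1 − X; n_A = 0.5X.
Summing: n_T = 1 − 0.5X.
With p_i = (n_i/n_T)P, Kp = p_A / (p_C^2).
Substituting and setting equal to 0.0444 atm^-1 gives a polynomial in X; the root in (0,1) is X = 0.329.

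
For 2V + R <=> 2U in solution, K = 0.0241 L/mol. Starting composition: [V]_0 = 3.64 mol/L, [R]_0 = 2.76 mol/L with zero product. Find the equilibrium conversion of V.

Let X = conversion of V; extent ξ = 3.64X/2 mol/L.
Concentrations: [V] = 3.64 − 3.64X; [R] = 2.76 − 1.82X; [U] = 3.64X.
K = [U]^2 / ([V]^2 [R]).
Setting equal to 0.0241 and solving for X on (0,1) gives X = 0.194.

X = 0.194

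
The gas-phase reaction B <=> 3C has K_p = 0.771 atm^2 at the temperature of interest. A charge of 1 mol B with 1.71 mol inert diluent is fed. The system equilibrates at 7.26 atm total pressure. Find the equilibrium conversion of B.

X = 0.161

Let X = conversion of B (basis 1 mol B); extent of reaction ξ = X.
Moles: n_B = 1 − X; n_C = 3X; n_I = 1.71 (inert).
Total moles n_T = 2.71 + 2X.
With p_i = (n_i/n_T)P, K_p = p_C^3 / (p_B).
Equating to 0.771 atm^2 and solving on 0 < X < 1: X = 0.161.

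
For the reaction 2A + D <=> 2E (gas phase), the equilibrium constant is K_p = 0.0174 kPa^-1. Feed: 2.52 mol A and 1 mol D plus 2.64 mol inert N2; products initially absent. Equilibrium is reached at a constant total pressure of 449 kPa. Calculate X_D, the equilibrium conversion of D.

X = 0.555

Take 1 mol D as basis and let X be its fractional conversion, so ξ = X.
Species balance: n_A = 2.52 − 2X; n_D = 1 − X; n_E = 2X; n_I = 2.64 (inert).
Summing: n_T = 6.16 − X.
y_i = n_i/n_T, p_i = y_i·P. K_p = p_E^2 / (p_A^2 p_D).
Setting this equal to 0.0174 kPa^-1 and taking the physical root (0 < X < 1) gives X = 0.555.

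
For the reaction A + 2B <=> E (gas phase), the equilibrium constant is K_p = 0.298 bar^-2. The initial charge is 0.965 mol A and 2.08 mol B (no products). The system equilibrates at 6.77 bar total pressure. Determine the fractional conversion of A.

Basis: 0.965 mol A initially; let X = conversion of A. Extent ξ = 0.965X.
Species balance: n_A = 0.965 − 0.965X; n_B = 2.08 − 1.93X; n_E = 0.965X.
Total moles n_T = 3.04 − 1.93X.
With p_i = (n_i/n_T)P, K_p = p_E / (p_A p_B^2).
Setting this equal to 0.298 bar^-2 and taking the physical root (0 < X < 1) gives X = 0.710.

X = 0.710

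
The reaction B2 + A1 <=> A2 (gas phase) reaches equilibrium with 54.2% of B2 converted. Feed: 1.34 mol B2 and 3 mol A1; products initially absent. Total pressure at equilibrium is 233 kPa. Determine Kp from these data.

Let X = conversion of B2 (basis 1.34 mol B2); extent of reaction ξ = 1.34X.
Species balance: n_B2 = 1.34 − 1.34X; n_A1 = 3 − 1.34X; n_A2 = 1.34X.
Summing: n_T = 4.34 − 1.34X.
At X = 0.542: n_B2 = 0.614, n_A1 = 2.27, n_A2 = 0.726, n_T = 3.61.
p_i = (n_i/n_T)·P. Kp = p_A2 / (p_B2 p_A1) = 0.00807 kPa^-1.

Kp = 0.00807 kPa^-1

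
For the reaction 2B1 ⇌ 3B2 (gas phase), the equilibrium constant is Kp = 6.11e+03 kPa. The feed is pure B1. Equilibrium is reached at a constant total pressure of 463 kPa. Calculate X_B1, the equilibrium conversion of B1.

Take 1 mol B1 as basis and let X be its fractional conversion, so ξ = 0.5X.
Mole table: n_B1 = 1 − X; n_B2 = 1.5X.
n_T = Σnᵢ = 1 + 0.5X.
y_i = n_i/n_T, p_i = y_i·P. Kp = p_B2^3 / (p_B1^2).
Setting this equal to 6.11e+03 kPa and taking the physical root (0 < X < 1) gives X = 0.730.

X = 0.730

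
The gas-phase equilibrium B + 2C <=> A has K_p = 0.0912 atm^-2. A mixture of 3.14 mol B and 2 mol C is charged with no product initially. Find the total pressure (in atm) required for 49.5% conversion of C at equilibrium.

Take 2 mol C as basis and let X be its fractional conversion, so ξ = X.
Moles: n_B = 3.14 − X; n_C = 2 − 2X; n_A = X.
Total moles n_T = 5.14 − 2X.
K_p = p_A / (p_B p_C^2) with p_i = (n_i/n_T)·P.
At X = 0.495: the mole-fraction product g(X) = Π y_i^ν_i = 3.16. Since K_p = g(X)·P^{-2}, P = (g/K_p)^(1/2) = (3.16/0.0912)^(1/2) = 5.89 atm.

P = 5.89 atm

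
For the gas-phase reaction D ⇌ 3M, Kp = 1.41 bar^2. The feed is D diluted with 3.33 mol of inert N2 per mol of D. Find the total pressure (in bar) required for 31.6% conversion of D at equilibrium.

P = 5.28 bar

Let X = conversion of D (basis 1 mol D); extent of reaction ξ = X.
Species balance: n_D = 1 − X; n_M = 3X; n_I = 3.33 (inert).
Total moles n_T = 4.33 + 2X.
Kp = p_M^3 / (p_D) with p_i = (n_i/n_T)·P.
At X = 0.316: the mole-fraction product g(X) = Π y_i^ν_i = 0.05059. Since Kp = g(X)·P^{2}, P = (Kp/g)^(1/2) = (1.41/0.05059)^(1/2) = 5.28 bar.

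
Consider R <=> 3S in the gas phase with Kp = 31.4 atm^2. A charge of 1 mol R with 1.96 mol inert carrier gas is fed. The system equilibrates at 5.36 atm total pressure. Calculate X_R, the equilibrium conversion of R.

Take 1 mol R as basis and let X be its fractional conversion, so ξ = X.
At extent ξ: n_R = 1 − X; n_S = 3X; n_I = 1.96 (inert).
Total moles n_T = 2.96 + 2X.
With p_i = (n_i/n_T)P, Kp = p_S^3 / (p_R).
This yields a degree-3 equation in X; solving on (0,1), X = 0.640.

X = 0.640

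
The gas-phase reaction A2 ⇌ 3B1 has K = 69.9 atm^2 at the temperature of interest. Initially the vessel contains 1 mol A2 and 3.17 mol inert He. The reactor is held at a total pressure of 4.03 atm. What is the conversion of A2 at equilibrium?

X = 0.879

Basis: 1 mol A2 initially; let X = conversion of A2. Extent ξ = X.
Mole table: n_A2 = 1 − X; n_B1 = 3X; n_I = 3.17 (inert).
Total moles n_T = 4.17 + 2X.
With p_i = (n_i/n_T)P, K = p_B1^3 / (p_A2).
Setting this equal to 69.9 atm^2 and taking the physical root (0 < X < 1) gives X = 0.879.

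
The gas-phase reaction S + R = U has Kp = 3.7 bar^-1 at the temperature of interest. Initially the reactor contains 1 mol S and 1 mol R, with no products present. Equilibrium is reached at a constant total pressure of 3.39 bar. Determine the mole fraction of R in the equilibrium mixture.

Basis: 1 mol S initially; let X = conversion of S. Extent ξ = X.
Mole table: n_S = 1 − X; n_R = 1 − X; n_U = X.
n_T = Σnᵢ = 2 − X.
y_i = n_i/n_T, p_i = y_i·P. Kp = p_U / (p_S p_R).
Setting this equal to 3.7 bar^-1 and taking the physical root (0 < X < 1) gives X = 0.728.
Then n_R = 0.272, n_T = 1.27, so y_R = 0.214.

y_R = 0.214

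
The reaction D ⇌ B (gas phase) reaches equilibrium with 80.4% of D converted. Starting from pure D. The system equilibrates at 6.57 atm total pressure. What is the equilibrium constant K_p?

Basis: 1 mol D initially; let X = conversion of D. Extent ξ = X.
At extent ξ: n_D = 1 − X; n_B = X.
Total moles n_T = 1 (Δν = 0, constant).
At X = 0.804: n_D = 0.196, n_B = 0.804, n_T = 1.
p_i = (n_i/n_T)·P. K_p = p_B / (p_D) = 4.1.

K_p = 4.1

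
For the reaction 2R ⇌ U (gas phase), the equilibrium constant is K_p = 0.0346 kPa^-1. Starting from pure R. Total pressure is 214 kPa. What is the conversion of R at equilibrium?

Basis: 1 mol R initially; let X = conversion of R. Extent ξ = 0.5X.
Mole table: n_R = 1 − X; n_U = 0.5X.
n_T = Σnᵢ = 1 − 0.5X.
Mole fractions y_i = n_i/n_T; K_p = p_U / (p_R^2) with p_i = y_i·P.
Setting this equal to 0.0346 kPa^-1 and taking the physical root (0 < X < 1) gives X = 0.819.

X = 0.819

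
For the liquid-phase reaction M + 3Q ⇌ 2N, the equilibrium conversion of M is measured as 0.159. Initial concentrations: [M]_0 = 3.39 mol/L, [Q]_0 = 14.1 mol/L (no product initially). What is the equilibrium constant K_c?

K_c = 0.00021 (mol/L)^-2

Let X = conversion of M.
Concentrations: [M] = 3.39 − 3.39X; [Q] = 14.1 − 10.2X; [N] = 6.78X.
At X = 0.159: [M] = 2.85, [Q] = 12.5, [N] = 1.08.
K_c = [N]^2 / ([M] [Q]^3) = 0.00021 (mol/L)^-2.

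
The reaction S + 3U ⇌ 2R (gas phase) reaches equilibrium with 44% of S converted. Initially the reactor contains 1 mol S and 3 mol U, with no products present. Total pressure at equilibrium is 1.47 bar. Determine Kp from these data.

Let X = conversion of S (basis 1 mol S); extent of reaction ξ = X.
Mole table: n_S = 1 − X; n_U = 3 − 3X; n_R = 2X.
Total moles n_T = 4 − 2X.
At X = 0.44: n_S = 0.56, n_U = 1.68, n_R = 0.88, n_T = 3.12.
p_i = (n_i/n_T)·P. Kp = p_R^2 / (p_S p_U^3) = 1.31 bar^-2.

Kp = 1.31 bar^-2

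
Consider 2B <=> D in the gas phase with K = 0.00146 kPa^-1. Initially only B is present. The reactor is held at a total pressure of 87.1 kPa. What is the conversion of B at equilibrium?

Let X = conversion of B (basis 1 mol B); extent of reaction ξ = 0.5X.
At extent ξ: n_B = 1 − X; n_D = 0.5X.
n_T = Σnᵢ = 1 − 0.5X.
Mole fractions y_i = n_i/n_T; K = p_D / (p_B^2) with p_i = y_i·P.
Setting this equal to 0.00146 kPa^-1 and taking the physical root (0 < X < 1) gives X = 0.186.

X = 0.186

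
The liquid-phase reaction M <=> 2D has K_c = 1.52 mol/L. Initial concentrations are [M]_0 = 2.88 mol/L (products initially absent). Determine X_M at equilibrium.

X = 0.303

Let X = conversion of M; extent ξ = 2.88·X mol/L.
Concentrations: [M] = 2.88 − 2.88X; [D] = 5.76X.
K_c = [D]^2 / ([M]).
This equals 1.52 at X = 0.303 (the root in 0 < X < 1).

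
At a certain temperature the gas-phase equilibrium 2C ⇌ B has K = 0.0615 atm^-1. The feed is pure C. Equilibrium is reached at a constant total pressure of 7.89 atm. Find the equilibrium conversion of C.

X = 0.417

Let X = conversion of C (basis 1 mol C); extent of reaction ξ = 0.5X.
Species balance: n_C = 1 − X; n_B = 0.5X.
Summing: n_T = 1 − 0.5X.
With p_i = (n_i/n_T)P, K = p_B / (p_C^2).
Equating to 0.0615 atm^-1 and solving on 0 < X < 1: X = 0.417.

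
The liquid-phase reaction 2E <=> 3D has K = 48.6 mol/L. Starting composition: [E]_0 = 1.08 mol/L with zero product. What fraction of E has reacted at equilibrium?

X = 0.803

Let X = conversion of E; extent ξ = 1.08X/2 mol/L.
Concentrations: [E] = 1.08 − 1.08X; [D] = 1.62X.
K = [D]^3 / ([E]^2).
Setting equal to 48.6 and solving for X on (0,1) gives X = 0.803.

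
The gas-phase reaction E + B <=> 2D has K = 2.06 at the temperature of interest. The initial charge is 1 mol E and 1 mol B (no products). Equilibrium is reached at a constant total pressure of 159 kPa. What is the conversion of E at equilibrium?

Let X = conversion of E (basis 1 mol E); extent of reaction ξ = X.
Moles: n_E = 1 − X; n_B = 1 − X; n_D = 2X.
n_T stays at 2 (no change in mole number).
Mole fractions y_i = n_i/n_T; K = p_D^2 / (p_E p_B) with p_i = y_i·P.
Setting this equal to 2.06 and taking the physical root (0 < X < 1) gives X = 0.418.

X = 0.418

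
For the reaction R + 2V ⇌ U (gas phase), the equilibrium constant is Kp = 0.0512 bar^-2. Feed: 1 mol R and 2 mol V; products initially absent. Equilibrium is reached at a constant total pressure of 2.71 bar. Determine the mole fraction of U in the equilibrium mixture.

Take 1 mol R as basis and let X be its fractional conversion, so ξ = X.
At extent ξ: n_R = 1 − X; n_V = 2 − 2X; n_U = X.
Summing: n_T = 3 − 2X.
y_i = n_i/n_T, p_i = y_i·P. Kp = p_U / (p_R p_V^2).
This yields a degree-3 equation in X; solving on (0,1), X = 0.132.
Then n_U = 0.132, n_T = 2.74, so y_U = 0.048.

y_U = 0.048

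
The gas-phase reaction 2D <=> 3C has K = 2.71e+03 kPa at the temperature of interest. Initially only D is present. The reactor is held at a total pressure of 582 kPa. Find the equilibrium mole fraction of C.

Take 1 mol D as basis and let X be its fractional conversion, so ξ = 0.5X.
At extent ξ: n_D = 1 − X; n_C = 1.5X.
Total moles n_T = 1 + 0.5X.
Mole fractions y_i = n_i/n_T; K = p_C^3 / (p_D^2) with p_i = y_i·P.
Equating to 2.71e+03 kPa and solving on 0 < X < 1: X = 0.629.
Then n_C = 0.944, n_T = 1.31, so y_C = 0.718.

y_C = 0.718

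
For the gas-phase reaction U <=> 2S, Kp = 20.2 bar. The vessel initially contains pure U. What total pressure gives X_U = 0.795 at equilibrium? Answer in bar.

P = 2.94 bar

Take 1 mol U as basis and let X be its fractional conversion, so ξ = X.
At extent ξ: n_U = 1 − X; n_S = 2X.
Summing: n_T = 1 + X.
Kp = p_S^2 / (p_U) with p_i = (n_i/n_T)·P.
At X = 0.795: the mole-fraction product g(X) = Π y_i^ν_i = 6.87. Since Kp = g(X)·P^{1}, P = (Kp/g)^(1/1) = (20.2/6.87)^(1/1) = 2.94 bar.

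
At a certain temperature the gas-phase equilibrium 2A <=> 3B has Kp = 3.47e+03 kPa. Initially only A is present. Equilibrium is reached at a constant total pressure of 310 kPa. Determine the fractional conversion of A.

Take 1 mol A as basis and let X be its fractional conversion, so ξ = 0.5X.
At extent ξ: n_A = 1 − X; n_B = 1.5X.
Summing: n_T = 1 + 0.5X.
y_i = n_i/n_T, p_i = y_i·P. Kp = p_B^3 / (p_A^2).
Equating to 3.47e+03 kPa and solving on 0 < X < 1: X = 0.715.

X = 0.715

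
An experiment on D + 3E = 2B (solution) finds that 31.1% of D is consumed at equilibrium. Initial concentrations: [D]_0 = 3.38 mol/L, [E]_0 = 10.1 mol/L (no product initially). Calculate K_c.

Let X = conversion of D.
Concentrations: [D] = 3.38 − 3.38X; [E] = 10.1 − 10.1X; [B] = 6.76X.
At X = 0.311: [D] = 2.33, [E] = 6.95, [B] = 2.1.
K_c = [B]^2 / ([D] [E]^3) = 0.00566 (mol/L)^-2.

K_c = 0.00566 (mol/L)^-2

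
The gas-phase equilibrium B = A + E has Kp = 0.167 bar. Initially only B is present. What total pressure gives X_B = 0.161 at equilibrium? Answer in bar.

Let X = conversion of B (basis 1 mol B); extent of reaction ξ = X.
Moles: n_B = 1 − X; n_A = X; n_E = X.
Summing: n_T = 1 + X.
Kp = p_A p_E / (p_B) with p_i = (n_i/n_T)·P.
At X = 0.161: the mole-fraction product g(X) = Π y_i^ν_i = 0.02661. Since Kp = g(X)·P^{1}, P = (Kp/g)^(1/1) = (0.167/0.02661)^(1/1) = 6.28 bar.

P = 6.28 bar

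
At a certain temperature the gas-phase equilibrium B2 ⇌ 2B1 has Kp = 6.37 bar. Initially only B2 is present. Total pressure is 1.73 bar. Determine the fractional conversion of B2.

X = 0.692

Let X = conversion of B2 (basis 1 mol B2); extent of reaction ξ = X.
Mole table: n_B2 = 1 − X; n_B1 = 2X.
n_T = Σnᵢ = 1 + X.
Mole fractions y_i = n_i/n_T; Kp = p_B1^2 / (p_B2) with p_i = y_i·P.
This yields a degree-2 equation in X; solving on (0,1), X = 0.692.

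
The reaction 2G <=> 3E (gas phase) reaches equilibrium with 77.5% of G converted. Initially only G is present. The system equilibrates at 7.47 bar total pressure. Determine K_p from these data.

K_p = 167 bar

Let X = conversion of G (basis 1 mol G); extent of reaction ξ = 0.5X.
At extent ξ: n_G = 1 − X; n_E = 1.5X.
n_T = Σnᵢ = 1 + 0.5X.
At X = 0.775: n_G = 0.225, n_E = 1.16, n_T = 1.39.
p_i = (n_i/n_T)·P. K_p = p_E^3 / (p_G^2) = 167 bar.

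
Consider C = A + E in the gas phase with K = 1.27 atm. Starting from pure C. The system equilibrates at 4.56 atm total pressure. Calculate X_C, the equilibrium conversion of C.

Let X = conversion of C (basis 1 mol C); extent of reaction ξ = X.
Mole table: n_C = 1 − X; n_A = X; n_E = X.
Summing: n_T = 1 + X.
Mole fractions y_i = n_i/n_T; K = p_A p_E / (p_C) with p_i = y_i·P.
Equating to 1.27 atm and solving on 0 < X < 1: X = 0.467.

X = 0.467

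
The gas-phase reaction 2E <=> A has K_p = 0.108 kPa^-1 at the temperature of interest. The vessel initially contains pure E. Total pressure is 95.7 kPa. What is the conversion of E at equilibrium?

Let X = conversion of E (basis 1 mol E); extent of reaction ξ = 0.5X.
Mole table: n_E = 1 − X; n_A = 0.5X.
Total moles n_T = 1 − 0.5X.
Mole fractions y_i = n_i/n_T; K_p = p_A / (p_E^2) with p_i = y_i·P.
Equating to 0.108 kPa^-1 and solving on 0 < X < 1: X = 0.846.

X = 0.846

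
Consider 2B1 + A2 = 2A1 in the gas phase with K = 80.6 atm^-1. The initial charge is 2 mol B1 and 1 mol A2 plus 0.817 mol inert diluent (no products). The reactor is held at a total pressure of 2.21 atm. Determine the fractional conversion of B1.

X = 0.782

Basis: 2 mol B1 initially; let X = conversion of B1. Extent ξ = X.
Moles: n_B1 = 2 − 2X; n_A2 = 1 − X; n_A1 = 2X; n_I = 0.817 (inert).
n_T = Σnᵢ = 3.82 − X.
y_i = n_i/n_T, p_i = y_i·P. K = p_A1^2 / (p_B1^2 p_A2).
This yields a degree-3 equation in X; solving on (0,1), X = 0.782.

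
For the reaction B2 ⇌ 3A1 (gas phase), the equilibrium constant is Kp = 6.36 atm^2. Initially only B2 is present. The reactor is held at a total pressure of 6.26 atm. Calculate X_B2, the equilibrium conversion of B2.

X = 0.213

Basis: 1 mol B2 initially; let X = conversion of B2. Extent ξ = X.
Species balance: n_B2 = 1 − X; n_A1 = 3X.
Total moles n_T = 1 + 2X.
y_i = n_i/n_T, p_i = y_i·P. Kp = p_A1^3 / (p_B2).
Setting this equal to 6.36 atm^2 and taking the physical root (0 < X < 1) gives X = 0.213.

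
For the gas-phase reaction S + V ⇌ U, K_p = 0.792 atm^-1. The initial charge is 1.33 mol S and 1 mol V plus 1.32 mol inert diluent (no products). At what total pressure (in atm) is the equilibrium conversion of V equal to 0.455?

P = 3.85 atm

Basis: 1 mol V initially; let X = conversion of V. Extent ξ = X.
Species balance: n_S = 1.33 − X; n_V = 1 − X; n_U = X; n_I = 1.32 (inert).
n_T = Σnᵢ = 3.65 − X.
K_p = p_U / (p_S p_V) with p_i = (n_i/n_T)·P.
At X = 0.455: the mole-fraction product g(X) = Π y_i^ν_i = 3.048. Since K_p = g(X)·P^{-1}, P = (g/K_p)^(1/1) = (3.048/0.792)^(1/1) = 3.85 atm.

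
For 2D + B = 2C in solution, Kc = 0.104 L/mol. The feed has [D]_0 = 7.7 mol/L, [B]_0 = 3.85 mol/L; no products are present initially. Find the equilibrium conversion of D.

X = 0.340

Let X = conversion of D; extent ξ = 7.7X/2 mol/L.
Concentrations: [D] = 7.7 − 7.7X; [B] = 3.85 − 3.85X; [C] = 7.7X.
Kc = [C]^2 / ([D]^2 [B]).
Solving Kc = 0.104 for X ∈ (0,1): X = 0.340.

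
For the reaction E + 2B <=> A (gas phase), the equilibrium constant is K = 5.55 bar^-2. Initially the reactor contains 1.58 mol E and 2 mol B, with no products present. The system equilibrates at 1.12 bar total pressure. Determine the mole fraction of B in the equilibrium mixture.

Take 2 mol B as basis and let X be its fractional conversion, so ξ = X.
Moles: n_E = 1.58 − X; n_B = 2 − 2X; n_A = X.
Summing: n_T = 3.58 − 2X.
y_i = n_i/n_T, p_i = y_i·P. K = p_A / (p_E p_B^2).
This yields a degree-3 equation in X; solving on (0,1), X = 0.640.
Then n_B = 0.719, n_T = 2.3, so y_B = 0.313.

y_B = 0.313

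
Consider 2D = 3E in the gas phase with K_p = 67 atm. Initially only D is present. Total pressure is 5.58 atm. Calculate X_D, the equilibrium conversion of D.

Let X = conversion of D (basis 1 mol D); extent of reaction ξ = 0.5X.
Mole table: n_D = 1 − X; n_E = 1.5X.
Summing: n_T = 1 + 0.5X.
With p_i = (n_i/n_T)P, K_p = p_E^3 / (p_D^2).
Setting this equal to 67 atm and taking the physical root (0 < X < 1) gives X = 0.721.

X = 0.721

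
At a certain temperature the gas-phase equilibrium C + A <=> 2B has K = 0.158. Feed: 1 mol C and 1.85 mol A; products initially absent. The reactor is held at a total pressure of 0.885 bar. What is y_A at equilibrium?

y_A = 0.571

Take 1 mol C as basis and let X be its fractional conversion, so ξ = X.
At extent ξ: n_C = 1 − X; n_A = 1.85 − X; n_B = 2X.
Total moles n_T = 2.85 (Δν = 0, constant).
Mole fractions y_i = n_i/n_T; K = p_B^2 / (p_C p_A) with p_i = y_i·P.
Equating to 0.158 and solving on 0 < X < 1: X = 0.223.
Then n_A = 1.63, n_T = 2.85, so y_A = 0.571.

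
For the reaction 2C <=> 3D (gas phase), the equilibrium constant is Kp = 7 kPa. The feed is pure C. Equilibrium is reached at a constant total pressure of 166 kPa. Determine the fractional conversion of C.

Let X = conversion of C (basis 1 mol C); extent of reaction ξ = 0.5X.
Moles: n_C = 1 − X; n_D = 1.5X.
Summing: n_T = 1 + 0.5X.
With p_i = (n_i/n_T)P, Kp = p_D^3 / (p_C^2).
Substituting and setting equal to 7 kPa gives a polynomial in X; the root in (0,1) is X = 0.206.

X = 0.206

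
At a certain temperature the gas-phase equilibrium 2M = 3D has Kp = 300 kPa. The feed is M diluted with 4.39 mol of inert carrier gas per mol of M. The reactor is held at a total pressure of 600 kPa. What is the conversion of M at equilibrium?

X = 0.552

Let X = conversion of M (basis 1 mol M); extent of reaction ξ = 0.5X.
At extent ξ: n_M = 1 − X; n_D = 1.5X; n_I = 4.39 (inert).
n_T = Σnᵢ = 5.39 + 0.5X.
Mole fractions y_i = n_i/n_T; Kp = p_D^3 / (p_M^2) with p_i = y_i·P.
This yields a degree-3 equation in X; solving on (0,1), X = 0.552.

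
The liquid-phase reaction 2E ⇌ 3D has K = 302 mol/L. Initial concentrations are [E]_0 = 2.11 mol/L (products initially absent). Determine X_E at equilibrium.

X = 0.874

Let X = conversion of E; extent ξ = 2.11X/2 mol/L.
Concentrations: [E] = 2.11 − 2.11X; [D] = 3.17X.
K = [D]^3 / ([E]^2).
Solving K = 302 for X ∈ (0,1): X = 0.874.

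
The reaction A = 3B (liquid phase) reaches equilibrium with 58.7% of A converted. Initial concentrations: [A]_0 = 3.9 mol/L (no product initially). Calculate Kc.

Let X = conversion of A.
Concentrations: [A] = 3.9 − 3.9X; [B] = 11.7X.
At X = 0.587: [A] = 1.61, [B] = 6.87.
Kc = [B]^3 / ([A]) = 201 (mol/L)^2.

Kc = 201 (mol/L)^2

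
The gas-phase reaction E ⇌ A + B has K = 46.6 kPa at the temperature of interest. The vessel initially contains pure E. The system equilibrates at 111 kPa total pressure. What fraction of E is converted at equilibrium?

Let X = conversion of E (basis 1 mol E); extent of reaction ξ = X.
Moles: n_E = 1 − X; n_A = X; n_B = X.
Total moles n_T = 1 + X.
y_i = n_i/n_T, p_i = y_i·P. K = p_A p_B / (p_E).
Setting this equal to 46.6 kPa and taking the physical root (0 < X < 1) gives X = 0.544.

X = 0.544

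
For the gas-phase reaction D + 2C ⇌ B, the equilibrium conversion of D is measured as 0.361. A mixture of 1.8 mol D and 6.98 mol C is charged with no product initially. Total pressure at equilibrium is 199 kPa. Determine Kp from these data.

Take 1.8 mol D as basis and let X be its fractional conversion, so ξ = 1.8X.
Mole table: n_D = 1.8 − 1.8X; n_C = 6.98 − 3.6X; n_B = 1.8X.
Summing: n_T = 8.78 − 3.6X.
At X = 0.361: n_D = 1.15, n_C = 5.68, n_B = 0.65, n_T = 7.48.
p_i = (n_i/n_T)·P. Kp = p_B / (p_D p_C^2) = 2.47e-05 kPa^-2.

Kp = 2.47e-05 kPa^-2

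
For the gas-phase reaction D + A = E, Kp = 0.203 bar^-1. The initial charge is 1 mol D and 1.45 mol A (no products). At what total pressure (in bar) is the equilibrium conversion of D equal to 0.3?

P = 3.95 bar

Let X = conversion of D (basis 1 mol D); extent of reaction ξ = X.
Moles: n_D = 1 − X; n_A = 1.45 − X; n_E = X.
Summing: n_T = 2.45 − X.
Kp = p_E / (p_D p_A) with p_i = (n_i/n_T)·P.
At X = 0.3: the mole-fraction product g(X) = Π y_i^ν_i = 0.8012. Since Kp = g(X)·P^{-1}, P = (g/Kp)^(1/1) = (0.8012/0.203)^(1/1) = 3.95 bar.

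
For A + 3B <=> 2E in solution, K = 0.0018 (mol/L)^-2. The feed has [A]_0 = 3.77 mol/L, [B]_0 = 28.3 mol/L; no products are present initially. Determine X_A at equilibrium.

Let X = conversion of A; extent ξ = 3.77·X mol/L.
Concentrations: [A] = 3.77 − 3.77X; [B] = 28.3 − 11.3X; [E] = 7.54X.
K = [E]^2 / ([A] [B]^3).
Equating to 0.0018 (mol/L)^-2: the physical root is X = 0.637.

X = 0.637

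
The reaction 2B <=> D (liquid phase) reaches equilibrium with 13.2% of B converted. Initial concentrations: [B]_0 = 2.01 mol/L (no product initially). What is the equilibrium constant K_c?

Let X = conversion of B.
Concentrations: [B] = 2.01 − 2.01X; [D] = 1X.
At X = 0.132: [B] = 1.74, [D] = 0.133.
K_c = [D] / ([B]^2) = 0.0436 L/mol.

K_c = 0.0436 L/mol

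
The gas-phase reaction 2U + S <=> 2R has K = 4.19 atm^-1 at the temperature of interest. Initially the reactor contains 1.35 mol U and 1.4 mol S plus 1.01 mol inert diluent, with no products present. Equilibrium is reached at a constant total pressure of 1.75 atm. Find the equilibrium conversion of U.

X = 0.596

Take 1.35 mol U as basis and let X be its fractional conversion, so ξ = 0.675X.
Mole table: n_U = 1.35 − 1.35X; n_S = 1.4 − 0.675X; n_R = 1.35X; n_I = 1.01 (inert).
Summing: n_T = 3.76 − 0.675X.
With p_i = (n_i/n_T)P, K = p_R^2 / (p_U^2 p_S).
Equating to 4.19 atm^-1 and solving on 0 < X < 1: X = 0.596.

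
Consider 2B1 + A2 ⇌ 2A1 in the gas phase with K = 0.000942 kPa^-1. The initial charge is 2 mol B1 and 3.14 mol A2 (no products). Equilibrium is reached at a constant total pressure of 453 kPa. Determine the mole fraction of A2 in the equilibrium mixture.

y_A2 = 0.584

Take 2 mol B1 as basis and let X be its fractional conversion, so ξ = X.
Mole table: n_B1 = 2 − 2X; n_A2 = 3.14 − X; n_A1 = 2X.
Summing: n_T = 5.14 − X.
Mole fractions y_i = n_i/n_T; K = p_A1^2 / (p_B1^2 p_A2) with p_i = y_i·P.
This yields a degree-3 equation in X; solving on (0,1), X = 0.333.
Then n_A2 = 2.81, n_T = 4.81, so y_A2 = 0.584.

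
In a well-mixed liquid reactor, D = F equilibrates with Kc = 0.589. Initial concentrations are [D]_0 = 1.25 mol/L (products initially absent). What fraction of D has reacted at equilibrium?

X = 0.371

Let X = conversion of D; extent ξ = 1.25·X mol/L.
Concentrations: [D] = 1.25 − 1.25X; [F] = 1.25X.
Kc = [F] / ([D]).
This equals 0.589 at X = 0.371 (the root in 0 < X < 1).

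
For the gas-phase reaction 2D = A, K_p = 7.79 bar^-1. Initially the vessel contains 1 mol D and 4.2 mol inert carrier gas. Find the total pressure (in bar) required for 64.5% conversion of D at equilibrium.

Let X = conversion of D (basis 1 mol D); extent of reaction ξ = 0.5X.
Species balance: n_D = 1 − X; n_A = 0.5X; n_I = 4.2 (inert).
n_T = Σnᵢ = 5.2 − 0.5X.
K_p = p_A / (p_D^2) with p_i = (n_i/n_T)·P.
At X = 0.645: the mole-fraction product g(X) = Π y_i^ν_i = 12.48. Since K_p = g(X)·P^{-1}, P = (g/K_p)^(1/1) = (12.48/7.79)^(1/1) = 1.6 bar.

P = 1.6 bar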